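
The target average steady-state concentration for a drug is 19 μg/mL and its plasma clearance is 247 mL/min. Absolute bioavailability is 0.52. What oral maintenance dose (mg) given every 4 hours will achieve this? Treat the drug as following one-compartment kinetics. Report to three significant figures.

2170 mg

CL = 247 mL/min = 247 × 0.06 = 14.82 L/h
At steady state, dose per interval replaces the amount cleared in that interval: F·D/τ = CL·Css.
D = CL × Css × τ / F = 14.82 × 19 × 4 / 0.52 = 2166 mg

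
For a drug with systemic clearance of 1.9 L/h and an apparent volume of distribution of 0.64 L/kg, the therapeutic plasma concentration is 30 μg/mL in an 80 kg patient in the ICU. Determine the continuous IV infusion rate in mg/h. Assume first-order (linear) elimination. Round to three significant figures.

Rate = CL × Css = 1.900 × 30 = 57.00 mg/h

57.0 mg/h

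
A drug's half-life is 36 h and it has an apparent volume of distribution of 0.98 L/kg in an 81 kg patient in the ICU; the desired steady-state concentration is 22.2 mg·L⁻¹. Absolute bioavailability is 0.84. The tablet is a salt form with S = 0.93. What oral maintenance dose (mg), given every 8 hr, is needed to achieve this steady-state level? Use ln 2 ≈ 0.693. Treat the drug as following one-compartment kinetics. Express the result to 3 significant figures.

347 mg

Vd(total) = 81 kg × 0.98 L/kg = 79.38 L
CL = 0.693 × Vd / t½ = 0.693 × 79.38 / 36 = 1.528 L/h
D = CL × Css × τ / F / S = 1.528 × 22.2 × 8 / 0.84 / 0.93 = 347.4 mg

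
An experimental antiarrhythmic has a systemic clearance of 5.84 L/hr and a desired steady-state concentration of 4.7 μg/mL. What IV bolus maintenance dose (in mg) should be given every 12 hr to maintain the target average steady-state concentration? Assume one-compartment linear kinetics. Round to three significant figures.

329 mg

D = CL × Css × τ = 5.840 × 4.7 × 12 = 329.4 mg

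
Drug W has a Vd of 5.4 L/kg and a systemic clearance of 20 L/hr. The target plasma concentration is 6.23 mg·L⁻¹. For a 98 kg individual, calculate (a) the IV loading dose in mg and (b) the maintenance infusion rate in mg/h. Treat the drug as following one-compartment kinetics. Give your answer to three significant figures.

Total Vd = 5.4 × 98 = 529.2 L
LD = Vd · C_target = 529.2 × 6.23 = 3297 mg
Maintenance infusion rate = CL × Css = 20.00 × 6.23 = 124.6 mg/h

(a) 3300 mg; (b) 125 mg/h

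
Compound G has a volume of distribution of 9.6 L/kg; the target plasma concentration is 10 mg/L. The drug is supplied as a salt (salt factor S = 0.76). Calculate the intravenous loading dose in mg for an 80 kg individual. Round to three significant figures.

Vd = 9.6 L/kg × 80 kg = 768.0 L
The loading dose fills Vd to the target concentration.
LD = Vd × C / S = 768.0 × 10.00 / 0.76 = 10110 mg

10100 mg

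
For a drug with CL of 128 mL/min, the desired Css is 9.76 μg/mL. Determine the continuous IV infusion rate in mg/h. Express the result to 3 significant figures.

75.0 mg/h

CL = 128 mL/min × 60/1000 = 7.680 L/h
Infusion rate = CL · Css = 7.680 L/h × 9.76 mg/L = 74.96 mg/h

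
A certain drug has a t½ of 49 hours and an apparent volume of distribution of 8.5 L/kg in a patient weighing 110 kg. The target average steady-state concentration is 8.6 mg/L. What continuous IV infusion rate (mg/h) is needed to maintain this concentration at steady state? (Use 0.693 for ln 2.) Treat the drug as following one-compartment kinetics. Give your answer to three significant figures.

114 mg/h

Total Vd = 8.5 × 110 = 935.0 L
CL = ln 2 · Vd / t½ = 0.693 × 935.0 / 49 = 13.22 L/h
Infusion rate = CL × Css = 13.22 × 8.6 = 113.7 mg/h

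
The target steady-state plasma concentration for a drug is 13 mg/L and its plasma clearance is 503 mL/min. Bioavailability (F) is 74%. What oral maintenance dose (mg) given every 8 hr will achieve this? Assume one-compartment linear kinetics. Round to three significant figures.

Convert clearance: 503 mL/min × 60 min/h ÷ 1000 mL/L = 30.18 L/h
D = CL × Css × τ / F = 30.18 × 13 × 8 / 0.74 = 4242 mg

4240 mg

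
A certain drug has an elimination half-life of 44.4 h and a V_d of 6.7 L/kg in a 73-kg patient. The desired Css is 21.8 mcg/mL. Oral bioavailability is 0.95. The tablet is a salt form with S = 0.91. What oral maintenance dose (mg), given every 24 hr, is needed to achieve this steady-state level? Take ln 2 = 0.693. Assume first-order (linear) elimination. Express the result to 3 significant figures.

4620 mg

Vd = 6.7 L/kg × 73 kg = 489.1 L
CL = 0.693 × Vd / t½ = 0.693 × 489.1 / 44.4 = 7.634 L/h
D = CL × Css × τ / F / S = 7.634 × 21.8 × 24 / 0.95 / 0.91 = 4620 mg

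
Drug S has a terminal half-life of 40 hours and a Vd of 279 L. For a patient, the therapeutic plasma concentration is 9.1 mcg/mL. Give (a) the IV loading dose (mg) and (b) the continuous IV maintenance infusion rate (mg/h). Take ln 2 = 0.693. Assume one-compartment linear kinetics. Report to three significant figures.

LD = Vd × C = 279.0 × 9.1 = 2539 mg
CL = 0.693 × Vd / t½ = 0.693 × 279.0 / 40 = 4.834 L/h
Infusion rate = CL × Css = 4.834 × 9.1 = 43.99 mg/h

(a) 2540 mg; (b) 44.0 mg/h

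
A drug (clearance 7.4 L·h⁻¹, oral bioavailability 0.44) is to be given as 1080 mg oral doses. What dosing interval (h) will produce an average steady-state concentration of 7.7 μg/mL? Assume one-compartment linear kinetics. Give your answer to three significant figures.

8.34 h

F·D/τ = CL·Css → τ = F·D / (CL·Css).
τ = 0.44 × 1080 / (7.4 × 7.7) = 8.340 h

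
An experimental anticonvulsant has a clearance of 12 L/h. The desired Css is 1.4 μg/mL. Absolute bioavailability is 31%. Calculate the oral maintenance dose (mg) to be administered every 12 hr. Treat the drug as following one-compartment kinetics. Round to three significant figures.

650 mg

D = CL × Css × τ / F = 12.00 × 1.4 × 12 / 0.31 = 650.3 mg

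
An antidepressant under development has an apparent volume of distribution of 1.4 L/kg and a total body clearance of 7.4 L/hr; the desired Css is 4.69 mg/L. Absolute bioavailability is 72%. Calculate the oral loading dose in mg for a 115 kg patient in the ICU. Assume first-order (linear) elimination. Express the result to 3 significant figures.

Vd(total) = 115 kg × 1.4 L/kg = 161.0 L
LD = Vd × C / F = 161.0 × 4.690 / 0.72 = 1049 mg

1050 mg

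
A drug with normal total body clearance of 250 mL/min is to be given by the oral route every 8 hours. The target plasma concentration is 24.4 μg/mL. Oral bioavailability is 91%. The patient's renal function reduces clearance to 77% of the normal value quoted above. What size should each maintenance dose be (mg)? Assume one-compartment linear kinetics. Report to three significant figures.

CL = 250 mL/min = 250 × 0.06 = 15.00 L/h
Patient clearance = 0.77 × 15.00 = 11.55 L/h
At steady state, dose per interval replaces the amount cleared in that interval: F·D/τ = CL·Css.
D = CL × Css × τ / F = 11.55 × 24.4 × 8 / 0.91 = 2478 mg

2480 mg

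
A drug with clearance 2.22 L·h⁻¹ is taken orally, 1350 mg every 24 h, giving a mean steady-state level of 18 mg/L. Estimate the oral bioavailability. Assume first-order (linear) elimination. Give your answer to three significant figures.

F·D/τ = CL·Css at steady state → F = CL·Css·τ / D.
F = 2.22 × 18 × 24 / 1350 = 0.710

0.710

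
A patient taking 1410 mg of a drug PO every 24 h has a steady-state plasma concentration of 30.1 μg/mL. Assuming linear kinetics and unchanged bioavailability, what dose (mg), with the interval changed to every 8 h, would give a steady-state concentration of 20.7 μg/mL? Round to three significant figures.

With linear kinetics, Css is proportional to dose rate (D/τ) at fixed clearance.
D₂ = D₁ × (Css,target / Css,current) × (τ₂/τ₁) = 1410 × (20.7/30.1) × (8/24) = 323.2 mg

323 mg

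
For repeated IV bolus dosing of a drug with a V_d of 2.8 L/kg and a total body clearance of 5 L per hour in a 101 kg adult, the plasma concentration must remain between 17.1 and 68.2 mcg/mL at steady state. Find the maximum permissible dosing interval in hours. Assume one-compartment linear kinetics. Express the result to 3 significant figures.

78.2 h

Total Vd = 2.8 × 101 = 282.8 L
k = CL / Vd = 5.000 / 282.8 = 0.01768 h⁻¹
Between IV bolus doses, concentration decays as C = C₀·e^(−kτ), so C_peak/C_trough = e^(kτ).
τ_max = ln(C_peak/C_trough) / k = ln(68.2/17.1) / 0.01768 = 1.383 / 0.01768 = 78.22 h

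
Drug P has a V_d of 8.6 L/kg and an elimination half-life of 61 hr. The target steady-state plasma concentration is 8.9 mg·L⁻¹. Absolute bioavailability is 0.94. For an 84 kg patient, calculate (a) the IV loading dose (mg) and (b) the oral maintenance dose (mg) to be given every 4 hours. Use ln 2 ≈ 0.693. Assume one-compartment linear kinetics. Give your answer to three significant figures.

(a) 6430 mg; (b) 311 mg

Total Vd = 8.6 × 84 = 722.4 L
LD = Vd × C = 722.4 × 8.9 = 6429 mg
CL = 0.693 × Vd / t½ = 0.693 × 722.4 / 61 = 8.207 L/h
D = CL × Css × τ / F = 8.207 × 8.9 × 4 / 0.94 = 310.8 mg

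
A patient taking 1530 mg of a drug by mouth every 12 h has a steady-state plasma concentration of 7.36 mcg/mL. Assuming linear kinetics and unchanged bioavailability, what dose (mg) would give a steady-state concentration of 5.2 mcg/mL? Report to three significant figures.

For first-order elimination, Css ∝ F·D/(CL·τ); F and CL are unchanged, so Css ∝ D/τ.
D₂ = D₁ × (Css,target / Css,current) = 1530 × 5.2/7.36 = 1081 mg

1080 mg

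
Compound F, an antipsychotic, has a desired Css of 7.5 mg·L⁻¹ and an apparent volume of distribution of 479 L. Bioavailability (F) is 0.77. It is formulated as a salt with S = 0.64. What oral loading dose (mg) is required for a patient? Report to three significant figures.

The loading dose fills Vd to the target concentration.
LD = Vd × C / F / S = 479.0 × 7.500 / 0.77 / 0.64 = 7290 mg

7290 mg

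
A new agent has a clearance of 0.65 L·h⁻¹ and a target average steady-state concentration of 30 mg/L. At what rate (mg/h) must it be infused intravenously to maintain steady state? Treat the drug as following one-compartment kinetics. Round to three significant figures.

19.5 mg/h

R₀ = 0.6500 × 30 = 19.50 mg/h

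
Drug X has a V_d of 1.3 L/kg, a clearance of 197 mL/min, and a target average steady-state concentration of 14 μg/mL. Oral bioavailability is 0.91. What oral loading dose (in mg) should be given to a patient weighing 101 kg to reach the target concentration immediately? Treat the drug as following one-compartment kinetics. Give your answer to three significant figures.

2020 mg

Vd(total) = 101 kg × 1.3 L/kg = 131.3 L
Loading dose depends on Vd (not clearance): it fills the distribution volume.
LD = Vd × C / F = 131.3 × 14.00 / 0.91 = 2020 mg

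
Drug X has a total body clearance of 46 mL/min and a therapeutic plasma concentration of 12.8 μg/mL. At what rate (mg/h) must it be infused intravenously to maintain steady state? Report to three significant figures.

CL = 46 mL/min × 60/1000 = 2.760 L/h
Rate = CL × Css = 2.760 × 12.8 = 35.33 mg/h

35.3 mg/h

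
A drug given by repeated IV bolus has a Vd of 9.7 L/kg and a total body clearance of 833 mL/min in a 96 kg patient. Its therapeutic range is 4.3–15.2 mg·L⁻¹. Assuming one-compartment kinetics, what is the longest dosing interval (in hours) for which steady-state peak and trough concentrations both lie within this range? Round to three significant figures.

23.5 h

Total Vd = 9.7 × 96 = 931.2 L
CL = 833 mL/min = 833 × 0.06 = 49.98 L/h
k = CL / Vd = 49.98 / 931.2 = 0.05367 h⁻¹
Between IV bolus doses, concentration decays as C = C₀·e^(−kτ), so C_peak/C_trough = e^(kτ).
τ_max = ln(C_peak/C_trough) / k = ln(15.2/4.3) / 0.05367 = 1.263 / 0.05367 = 23.53 h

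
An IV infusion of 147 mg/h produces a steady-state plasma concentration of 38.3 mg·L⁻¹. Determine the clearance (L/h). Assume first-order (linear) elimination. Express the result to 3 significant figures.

3.84 L/h

At steady state, infusion rate = CL × Css, so CL = rate / Css.
CL = 147 / 38.3 = 3.838 L/h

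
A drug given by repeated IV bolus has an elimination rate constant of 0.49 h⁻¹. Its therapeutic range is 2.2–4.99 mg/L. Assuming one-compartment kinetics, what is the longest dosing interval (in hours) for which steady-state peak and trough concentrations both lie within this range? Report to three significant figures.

1.67 h

Between IV bolus doses, concentration decays as C = C₀·e^(−kτ), so C_peak/C_trough = e^(kτ).
τ_max = ln(C_peak/C_trough) / k = ln(4.99/2.2) / 0.4900 = 0.8190 / 0.4900 = 1.671 h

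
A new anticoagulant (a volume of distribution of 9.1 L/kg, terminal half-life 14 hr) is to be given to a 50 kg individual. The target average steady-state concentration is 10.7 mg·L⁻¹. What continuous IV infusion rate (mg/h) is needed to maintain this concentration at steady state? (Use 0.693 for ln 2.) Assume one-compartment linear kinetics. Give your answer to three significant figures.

Total Vd = 9.1 × 50 = 455.0 L
CL = 0.693 × Vd / t½ = 0.693 × 455.0 / 14 = 22.52 L/h
Infusion rate = CL × Css = 22.52 × 10.7 = 241.0 mg/h

241 mg/h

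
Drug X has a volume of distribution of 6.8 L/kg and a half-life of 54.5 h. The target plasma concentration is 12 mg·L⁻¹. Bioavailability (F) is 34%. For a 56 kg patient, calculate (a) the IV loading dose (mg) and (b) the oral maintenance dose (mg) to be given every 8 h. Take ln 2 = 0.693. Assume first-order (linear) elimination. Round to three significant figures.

(a) 4570 mg; (b) 1370 mg

Vd = 6.8 L/kg × 56 kg = 380.8 L
LD = Vd × C = 380.8 × 12 = 4570 mg
CL = 0.693 × Vd / t½ = 0.693 × 380.8 / 54.5 = 4.842 L/h
D = CL × Css × τ / F = 4.842 × 12 × 8 / 0.34 = 1367 mg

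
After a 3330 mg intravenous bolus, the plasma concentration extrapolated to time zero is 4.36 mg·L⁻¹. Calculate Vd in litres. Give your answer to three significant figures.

Immediately after an IV bolus, C₀ = Dose / Vd, so Vd = Dose / C₀.
Vd = 3330 / 4.36 = 763.8 L

764 L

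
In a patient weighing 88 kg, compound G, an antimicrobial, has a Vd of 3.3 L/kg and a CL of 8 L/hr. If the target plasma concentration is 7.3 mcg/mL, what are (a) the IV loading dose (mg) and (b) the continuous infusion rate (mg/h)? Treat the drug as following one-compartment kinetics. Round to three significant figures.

Vd(total) = 88 kg × 3.3 L/kg = 290.4 L
Loading dose = Vd × C = 290.4 × 7.3 = 2120 mg
Infusion rate = 8.000 L/h × 7.3 mg/L = 58.40 mg/h

(a) 2120 mg; (b) 58.4 mg/h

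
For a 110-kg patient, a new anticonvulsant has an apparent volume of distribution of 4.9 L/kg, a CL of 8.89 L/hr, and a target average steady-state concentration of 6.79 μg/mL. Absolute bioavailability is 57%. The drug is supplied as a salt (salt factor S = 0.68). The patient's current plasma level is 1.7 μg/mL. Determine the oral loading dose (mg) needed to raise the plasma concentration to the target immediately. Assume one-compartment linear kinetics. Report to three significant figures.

7080 mg

Total Vd = 4.9 × 110 = 539.0 L
Concentration deficit ΔC = 6.79 − 1.7 = 5.090 mg/L
LD = Vd × ΔC / F / S = 539.0 × 5.090 / 0.57 / 0.68 = 7078 mg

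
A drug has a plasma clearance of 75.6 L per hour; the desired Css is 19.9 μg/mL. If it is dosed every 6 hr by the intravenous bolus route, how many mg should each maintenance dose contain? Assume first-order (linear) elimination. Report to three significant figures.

D = CL × Css × τ = 75.60 × 19.9 × 6 = 9027 mg

9030 mg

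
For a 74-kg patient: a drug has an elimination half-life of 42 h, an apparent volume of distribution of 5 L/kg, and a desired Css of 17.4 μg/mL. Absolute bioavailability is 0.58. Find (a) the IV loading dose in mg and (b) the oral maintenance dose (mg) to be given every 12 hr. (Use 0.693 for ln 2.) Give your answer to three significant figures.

Vd = 5 L/kg × 74 kg = 370.0 L
LD = Vd × C = 370.0 × 17.4 = 6438 mg
CL = 0.693 × Vd / t½ = 0.693 × 370.0 / 42 = 6.105 L/h
D = CL × Css × τ / F = 6.105 × 17.4 × 12 / 0.58 = 2198 mg

(a) 6440 mg; (b) 2200 mg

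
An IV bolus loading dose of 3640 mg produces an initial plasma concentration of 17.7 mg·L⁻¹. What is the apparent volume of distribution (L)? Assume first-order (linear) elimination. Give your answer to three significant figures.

206 L

Immediately after an IV bolus, C₀ = Dose / Vd, so Vd = Dose / C₀.
Vd = 3640 / 17.7 = 205.6 L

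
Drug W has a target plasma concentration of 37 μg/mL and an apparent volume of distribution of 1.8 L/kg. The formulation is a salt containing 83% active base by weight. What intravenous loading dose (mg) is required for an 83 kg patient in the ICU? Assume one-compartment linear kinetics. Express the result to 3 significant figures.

6660 mg

Vd(total) = 83 kg × 1.8 L/kg = 149.4 L
LD = Vd × C / S = 149.4 × 37.00 / 0.83 = 6660 mg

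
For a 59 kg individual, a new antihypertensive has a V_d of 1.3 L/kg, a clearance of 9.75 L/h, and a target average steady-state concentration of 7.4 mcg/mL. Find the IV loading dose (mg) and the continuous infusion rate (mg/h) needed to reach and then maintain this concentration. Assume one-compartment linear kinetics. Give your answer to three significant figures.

(a) 568 mg; (b) 72.2 mg/h

Total Vd = 1.3 × 59 = 76.70 L
Loading dose = Vd × C = 76.70 × 7.4 = 567.6 mg
Infusion rate = 9.750 L/h × 7.4 mg/L = 72.15 mg/h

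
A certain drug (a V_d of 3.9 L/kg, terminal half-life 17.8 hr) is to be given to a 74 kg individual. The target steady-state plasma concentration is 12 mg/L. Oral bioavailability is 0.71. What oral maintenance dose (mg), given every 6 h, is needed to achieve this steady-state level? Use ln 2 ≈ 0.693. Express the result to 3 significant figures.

1140 mg

Vd = 3.9 L/kg × 74 kg = 288.6 L
CL = ln 2 · Vd / t½ = 0.693 × 288.6 / 17.8 = 11.24 L/h
D = CL × Css × τ / F = 11.24 × 12 × 6 / 0.71 = 1140 mg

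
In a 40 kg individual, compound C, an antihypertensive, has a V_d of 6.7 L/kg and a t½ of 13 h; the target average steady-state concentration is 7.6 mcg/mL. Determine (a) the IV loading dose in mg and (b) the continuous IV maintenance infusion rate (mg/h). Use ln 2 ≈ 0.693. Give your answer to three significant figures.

(a) 2040 mg; (b) 109 mg/h

Vd = 6.7 L/kg × 40 kg = 268.0 L
LD = Vd × C = 268.0 × 7.6 = 2037 mg
CL = 0.693 × Vd / t½ = 0.693 × 268.0 / 13 = 14.29 L/h
Infusion rate = CL × Css = 14.29 × 7.6 = 108.6 mg/h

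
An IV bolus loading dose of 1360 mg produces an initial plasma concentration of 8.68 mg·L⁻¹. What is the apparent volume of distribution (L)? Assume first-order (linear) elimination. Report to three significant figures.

157 L

Immediately after an IV bolus, C₀ = Dose / Vd, so Vd = Dose / C₀.
Vd = 1360 / 8.68 = 156.7 L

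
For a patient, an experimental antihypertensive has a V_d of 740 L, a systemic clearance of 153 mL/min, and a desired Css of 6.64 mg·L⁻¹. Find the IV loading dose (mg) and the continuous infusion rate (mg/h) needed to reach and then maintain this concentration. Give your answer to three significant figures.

(a) 4910 mg; (b) 61.0 mg/h

LD = Vd · C_target = 740.0 × 6.64 = 4914 mg
CL = 153 mL/min × 60/1000 = 9.180 L/h
Infusion rate = 9.180 L/h × 6.64 mg/L = 60.96 mg/h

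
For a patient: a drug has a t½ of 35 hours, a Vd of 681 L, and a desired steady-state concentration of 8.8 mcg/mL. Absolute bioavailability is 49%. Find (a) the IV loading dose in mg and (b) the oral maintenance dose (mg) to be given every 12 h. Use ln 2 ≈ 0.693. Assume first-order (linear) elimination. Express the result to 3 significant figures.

LD = Vd × C = 681.0 × 8.8 = 5993 mg
CL = 0.693 × Vd / t½ = 0.693 × 681.0 / 35 = 13.48 L/h
D = CL × Css × τ / F = 13.48 × 8.8 × 12 / 0.49 = 2905 mg

(a) 5990 mg; (b) 2910 mg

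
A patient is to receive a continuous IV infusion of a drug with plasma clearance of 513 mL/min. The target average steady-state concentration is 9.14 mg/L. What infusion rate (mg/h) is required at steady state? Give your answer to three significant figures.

281 mg/h

CL = 513 mL/min = 513 × 0.06 = 30.78 L/h
R₀ = 30.78 × 9.14 = 281.3 mg/h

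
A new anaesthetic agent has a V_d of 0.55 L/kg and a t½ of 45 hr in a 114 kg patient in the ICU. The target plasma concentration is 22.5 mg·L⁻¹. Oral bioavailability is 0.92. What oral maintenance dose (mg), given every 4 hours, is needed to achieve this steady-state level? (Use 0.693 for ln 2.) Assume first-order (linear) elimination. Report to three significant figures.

94.5 mg

Vd = 0.55 L/kg × 114 kg = 62.70 L
CL = ln 2 · Vd / t½ = 0.693 × 62.70 / 45 = 0.9656 L/h
D = CL × Css × τ / F = 0.9656 × 22.5 × 4 / 0.92 = 94.46 mg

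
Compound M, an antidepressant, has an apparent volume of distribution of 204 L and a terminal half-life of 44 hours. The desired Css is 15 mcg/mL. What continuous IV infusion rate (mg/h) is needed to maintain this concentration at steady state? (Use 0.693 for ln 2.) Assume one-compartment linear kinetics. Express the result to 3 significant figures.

CL = ln 2 · Vd / t½ = 0.693 × 204.0 / 44 = 3.213 L/h
Infusion rate = CL × Css = 3.213 × 15 = 48.20 mg/h

48.2 mg/h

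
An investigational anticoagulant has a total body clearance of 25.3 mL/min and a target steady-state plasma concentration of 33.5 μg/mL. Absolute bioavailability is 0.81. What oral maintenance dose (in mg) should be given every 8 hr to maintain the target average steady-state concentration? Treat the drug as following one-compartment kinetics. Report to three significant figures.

502 mg

Convert clearance: 25.3 mL/min × 60 min/h ÷ 1000 mL/L = 1.518 L/h
D = CL × Css × τ / F = 1.518 × 33.5 × 8 / 0.81 = 502.3 mg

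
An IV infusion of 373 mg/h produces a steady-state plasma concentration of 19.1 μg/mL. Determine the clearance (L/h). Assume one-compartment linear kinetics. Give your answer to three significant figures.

At steady state, infusion rate = CL × Css, so CL = rate / Css.
CL = 373 / 19.1 = 19.53 L/h

19.5 L/h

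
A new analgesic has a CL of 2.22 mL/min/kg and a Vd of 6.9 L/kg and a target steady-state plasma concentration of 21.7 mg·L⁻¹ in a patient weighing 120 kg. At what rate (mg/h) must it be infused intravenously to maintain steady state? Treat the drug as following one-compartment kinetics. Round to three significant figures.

CL = 2.22 mL/min/kg × 120 kg = 266.4 mL/min = 266.4 × 60/1000 = 15.98 L/h
Maintenance depends on clearance, not Vd — rate in must match rate out.
R₀ = 15.98 × 21.7 = 346.8 mg/h

347 mg/h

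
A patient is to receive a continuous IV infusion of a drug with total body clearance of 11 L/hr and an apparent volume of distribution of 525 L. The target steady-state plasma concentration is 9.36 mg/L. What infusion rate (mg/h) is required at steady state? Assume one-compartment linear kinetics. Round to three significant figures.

Rate = CL × Css = 11.00 × 9.36 = 103.0 mg/h

103 mg/h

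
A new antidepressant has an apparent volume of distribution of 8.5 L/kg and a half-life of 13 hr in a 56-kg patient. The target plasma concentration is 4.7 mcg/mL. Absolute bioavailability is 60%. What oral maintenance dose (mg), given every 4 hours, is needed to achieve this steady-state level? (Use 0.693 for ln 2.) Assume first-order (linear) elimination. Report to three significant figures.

Total Vd = 8.5 × 56 = 476.0 L
CL = 0.693 × Vd / t½ = 0.693 × 476.0 / 13 = 25.37 L/h
D = CL × Css × τ / F = 25.37 × 4.7 × 4 / 0.6 = 794.9 mg

795 mg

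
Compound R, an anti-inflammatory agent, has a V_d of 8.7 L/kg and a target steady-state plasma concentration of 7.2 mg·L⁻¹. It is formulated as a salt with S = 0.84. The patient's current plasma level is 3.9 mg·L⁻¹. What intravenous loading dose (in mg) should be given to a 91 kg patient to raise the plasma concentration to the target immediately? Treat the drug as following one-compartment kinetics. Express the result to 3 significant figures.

Vd(total) = 91 kg × 8.7 L/kg = 791.7 L
The loading dose fills Vd to the target concentration.
Concentration deficit ΔC = 7.2 − 3.9 = 3.300 mg/L
LD = Vd × ΔC / S = 791.7 × 3.300 / 0.84 = 3110 mg

3110 mg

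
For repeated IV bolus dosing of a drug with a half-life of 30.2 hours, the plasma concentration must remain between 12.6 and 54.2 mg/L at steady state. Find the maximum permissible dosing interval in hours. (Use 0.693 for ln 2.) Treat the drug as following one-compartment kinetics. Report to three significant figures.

k = 0.693 / t½ = 0.693 / 30.2 = 0.02295 h⁻¹
Between IV bolus doses, concentration decays as C = C₀·e^(−kτ), so C_peak/C_trough = e^(kτ).
τ_max = ln(C_peak/C_trough) / k = ln(54.2/12.6) / 0.02295 = 1.459 / 0.02295 = 63.57 h

63.6 h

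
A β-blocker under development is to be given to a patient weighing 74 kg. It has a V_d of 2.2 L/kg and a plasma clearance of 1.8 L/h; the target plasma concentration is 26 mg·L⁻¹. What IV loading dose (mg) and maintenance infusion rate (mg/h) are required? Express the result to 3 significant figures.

(a) 4230 mg; (b) 46.8 mg/h

Total Vd = 2.2 × 74 = 162.8 L
LD = Vd · C_target = 162.8 × 26 = 4233 mg
Maintenance: replace elimination → rate = CL × Css = 1.800 × 26 = 46.80 mg/h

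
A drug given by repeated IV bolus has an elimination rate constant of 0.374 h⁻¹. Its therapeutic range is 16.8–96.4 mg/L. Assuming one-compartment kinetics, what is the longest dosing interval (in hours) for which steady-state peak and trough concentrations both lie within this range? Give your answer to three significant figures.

4.67 h

Between IV bolus doses, concentration decays as C = C₀·e^(−kτ), so C_peak/C_trough = e^(kτ).
τ_max = ln(C_peak/C_trough) / k = ln(96.4/16.8) / 0.3740 = 1.747 / 0.3740 = 4.671 h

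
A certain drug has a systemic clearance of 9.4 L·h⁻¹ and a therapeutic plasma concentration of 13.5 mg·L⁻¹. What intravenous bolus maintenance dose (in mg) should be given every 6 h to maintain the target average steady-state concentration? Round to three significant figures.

At steady state, dose per interval replaces the amount cleared in that interval: D/τ = CL·Css.
D = CL × Css × τ = 9.400 × 13.5 × 6 = 761.4 mg

761 mg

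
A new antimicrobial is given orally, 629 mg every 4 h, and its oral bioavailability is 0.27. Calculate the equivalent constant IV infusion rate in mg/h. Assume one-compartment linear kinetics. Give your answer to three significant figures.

Equivalent systemic input: infusion rate = F·D/τ.
Rate = 0.27 × 629 / 4 = 42.46 mg/h

42.5 mg/h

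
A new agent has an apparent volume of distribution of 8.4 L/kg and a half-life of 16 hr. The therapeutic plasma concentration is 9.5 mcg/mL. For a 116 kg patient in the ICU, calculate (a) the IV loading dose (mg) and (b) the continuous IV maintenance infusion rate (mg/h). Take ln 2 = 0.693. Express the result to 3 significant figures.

(a) 9260 mg; (b) 401 mg/h

Vd = 8.4 L/kg × 116 kg = 974.4 L
LD = Vd × C = 974.4 × 9.5 = 9257 mg
CL = 0.693 × Vd / t½ = 0.693 × 974.4 / 16 = 42.20 L/h
Infusion rate = CL × Css = 42.20 × 9.5 = 400.9 mg/h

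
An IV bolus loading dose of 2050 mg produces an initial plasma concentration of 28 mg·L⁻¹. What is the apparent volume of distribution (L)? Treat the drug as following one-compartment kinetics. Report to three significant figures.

73.2 L

Immediately after an IV bolus, C₀ = Dose / Vd, so Vd = Dose / C₀.
Vd = 2050 / 28 = 73.21 L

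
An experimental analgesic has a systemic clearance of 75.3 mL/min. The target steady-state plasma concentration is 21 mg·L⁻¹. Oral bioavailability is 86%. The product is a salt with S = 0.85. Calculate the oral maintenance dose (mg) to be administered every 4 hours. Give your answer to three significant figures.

Convert clearance: 75.3 mL/min × 60 min/h ÷ 1000 mL/L = 4.518 L/h
At steady state, dose per interval replaces the amount cleared in that interval: F·S·D/τ = CL·Css.
D = CL × Css × τ / F / S = 4.518 × 21 × 4 / 0.86 / 0.85 = 519.2 mg

519 mg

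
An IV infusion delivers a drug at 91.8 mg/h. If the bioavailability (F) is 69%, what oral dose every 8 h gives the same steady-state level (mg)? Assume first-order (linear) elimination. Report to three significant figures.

1060 mg

To maintain the same Css, the systemic dosing rate must be unchanged: F·D/τ = infusion rate.
D = rate × τ / F = 91.8 × 8 / 0.69 = 1064 mg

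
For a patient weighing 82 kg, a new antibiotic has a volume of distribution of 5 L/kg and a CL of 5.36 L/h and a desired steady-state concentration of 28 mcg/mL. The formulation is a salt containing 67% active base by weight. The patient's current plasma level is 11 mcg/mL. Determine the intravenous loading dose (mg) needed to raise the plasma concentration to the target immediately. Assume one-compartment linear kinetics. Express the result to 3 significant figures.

Vd(total) = 82 kg × 5 L/kg = 410.0 L
LD is governed by Vd — clearance does not enter the loading-dose calculation.
Concentration deficit ΔC = 28 − 11 = 17.00 mg/L
LD = Vd × ΔC / S = 410.0 × 17.00 / 0.67 = 10400 mg

10400 mg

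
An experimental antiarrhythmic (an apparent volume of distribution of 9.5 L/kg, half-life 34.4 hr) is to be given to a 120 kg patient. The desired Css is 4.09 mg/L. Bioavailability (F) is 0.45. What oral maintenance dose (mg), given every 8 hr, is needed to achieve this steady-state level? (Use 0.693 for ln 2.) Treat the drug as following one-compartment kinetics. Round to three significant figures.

1670 mg

Vd(total) = 120 kg × 9.5 L/kg = 1140 L
CL = ln 2 · Vd / t½ = 0.693 × 1140 / 34.4 = 22.97 L/h
D = CL × Css × τ / F = 22.97 × 4.09 × 8 / 0.45 = 1670 mg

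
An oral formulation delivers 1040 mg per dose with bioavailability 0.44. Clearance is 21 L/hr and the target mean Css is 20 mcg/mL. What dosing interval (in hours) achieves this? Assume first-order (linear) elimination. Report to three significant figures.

1.09 h

F·D/τ = CL·Css → τ = F·D / (CL·Css).
τ = 0.44 × 1040 / (21 × 20) = 1.090 h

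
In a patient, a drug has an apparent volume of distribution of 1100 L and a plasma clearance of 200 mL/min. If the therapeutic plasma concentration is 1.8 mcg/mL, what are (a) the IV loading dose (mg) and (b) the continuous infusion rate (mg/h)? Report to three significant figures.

LD = Vd · C_target = 1100 × 1.8 = 1980 mg
CL = 200 mL/min = 200 × 0.06 = 12.00 L/h
Maintenance: replace elimination → rate = CL × Css = 12.00 × 1.8 = 21.60 mg/h

(a) 1980 mg; (b) 21.6 mg/h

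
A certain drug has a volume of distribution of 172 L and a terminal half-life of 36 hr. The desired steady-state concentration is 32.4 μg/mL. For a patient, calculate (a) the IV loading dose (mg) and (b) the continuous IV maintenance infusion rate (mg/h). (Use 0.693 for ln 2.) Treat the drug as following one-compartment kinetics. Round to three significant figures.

(a) 5570 mg; (b) 107 mg/h

LD = Vd × C = 172.0 × 32.4 = 5573 mg
CL = 0.693 × Vd / t½ = 0.693 × 172.0 / 36 = 3.311 L/h
Infusion rate = CL × Css = 3.311 × 32.4 = 107.3 mg/h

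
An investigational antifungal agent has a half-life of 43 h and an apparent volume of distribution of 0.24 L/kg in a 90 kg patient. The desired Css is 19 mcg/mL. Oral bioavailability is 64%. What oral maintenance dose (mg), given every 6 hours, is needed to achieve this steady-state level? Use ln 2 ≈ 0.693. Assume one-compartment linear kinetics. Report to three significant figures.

Vd = 0.24 L/kg × 90 kg = 21.60 L
k = 0.693/43 = 0.01612 h⁻¹, so CL = k·Vd = 0.01612 × 21.60 = 0.3482 L/h
D = CL × Css × τ / F = 0.3482 × 19 × 6 / 0.64 = 62.02 mg

62.0 mg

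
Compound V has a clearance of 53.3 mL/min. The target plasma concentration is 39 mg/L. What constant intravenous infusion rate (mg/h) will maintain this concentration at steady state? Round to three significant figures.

125 mg/h

Convert clearance: 53.3 mL/min × 60 min/h ÷ 1000 mL/L = 3.198 L/h
Infusion rate = CL · Css = 3.198 L/h × 39 mg/L = 124.7 mg/h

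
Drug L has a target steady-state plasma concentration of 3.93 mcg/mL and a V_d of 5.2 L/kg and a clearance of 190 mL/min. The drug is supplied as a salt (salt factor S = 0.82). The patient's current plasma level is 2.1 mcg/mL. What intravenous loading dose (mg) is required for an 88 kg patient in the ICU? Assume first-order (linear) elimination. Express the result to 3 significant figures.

1020 mg

Vd = 5.2 L/kg × 88 kg = 457.6 L
Concentration deficit ΔC = 3.93 − 2.1 = 1.830 mg/L
LD = Vd × ΔC / S = 457.6 × 1.830 / 0.82 = 1021 mg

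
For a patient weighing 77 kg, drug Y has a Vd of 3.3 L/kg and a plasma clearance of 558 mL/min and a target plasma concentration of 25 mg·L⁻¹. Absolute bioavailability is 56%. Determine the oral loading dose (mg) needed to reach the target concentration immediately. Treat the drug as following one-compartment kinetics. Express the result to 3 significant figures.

Vd(total) = 77 kg × 3.3 L/kg = 254.1 L
LD = Vd × C / F = 254.1 × 25.00 / 0.56 = 11340 mg

11300 mg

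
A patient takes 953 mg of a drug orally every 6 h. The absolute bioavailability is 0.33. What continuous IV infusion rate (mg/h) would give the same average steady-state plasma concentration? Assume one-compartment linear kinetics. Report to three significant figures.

52.4 mg/h

Equivalent systemic input: infusion rate = F·D/τ.
Rate = 0.33 × 953 / 6 = 52.42 mg/h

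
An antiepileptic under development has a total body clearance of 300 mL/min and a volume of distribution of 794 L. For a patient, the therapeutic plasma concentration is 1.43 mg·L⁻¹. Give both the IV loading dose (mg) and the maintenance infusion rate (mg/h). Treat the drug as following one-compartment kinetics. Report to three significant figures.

Loading: fill Vd to C_target → 794.0 L × 1.43 mg/L = 1135 mg
CL = 300 mL/min × 60/1000 = 18.00 L/h
Infusion rate = 18.00 L/h × 1.43 mg/L = 25.74 mg/h

(a) 1140 mg; (b) 25.7 mg/h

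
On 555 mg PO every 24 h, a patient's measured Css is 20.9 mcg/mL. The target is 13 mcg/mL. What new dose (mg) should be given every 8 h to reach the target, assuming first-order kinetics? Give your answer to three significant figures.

For first-order elimination, Css ∝ F·D/(CL·τ); F and CL are unchanged, so Css ∝ D/τ.
D₂ = D₁ × (Css,target / Css,current) × (τ₂/τ₁) = 555 × (13/20.9) × (8/24) = 115.1 mg

115 mg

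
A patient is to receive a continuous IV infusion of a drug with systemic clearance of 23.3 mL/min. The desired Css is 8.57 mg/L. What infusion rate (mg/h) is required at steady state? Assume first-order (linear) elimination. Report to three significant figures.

12.0 mg/h

CL = 23.3 mL/min × 60/1000 = 1.398 L/h
Rate = CL × Css = 1.398 × 8.57 = 11.98 mg/h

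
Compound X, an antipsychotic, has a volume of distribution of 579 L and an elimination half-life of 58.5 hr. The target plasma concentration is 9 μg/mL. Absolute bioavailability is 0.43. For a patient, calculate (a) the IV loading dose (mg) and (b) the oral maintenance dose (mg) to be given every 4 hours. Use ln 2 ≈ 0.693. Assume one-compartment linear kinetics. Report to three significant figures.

LD = Vd × C = 579.0 × 9 = 5211 mg
CL = 0.693 × Vd / t½ = 0.693 × 579.0 / 58.5 = 6.859 L/h
D = CL × Css × τ / F = 6.859 × 9 × 4 / 0.43 = 574.2 mg

(a) 5210 mg; (b) 574 mg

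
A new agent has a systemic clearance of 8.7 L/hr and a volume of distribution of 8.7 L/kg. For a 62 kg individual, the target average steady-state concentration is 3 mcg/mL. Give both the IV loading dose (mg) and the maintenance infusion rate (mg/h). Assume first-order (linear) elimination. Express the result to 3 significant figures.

Vd = 8.7 L/kg × 62 kg = 539.4 L
LD = Vd · C_target = 539.4 × 3 = 1618 mg
Maintenance: replace elimination → rate = CL × Css = 8.700 × 3 = 26.10 mg/h

(a) 1620 mg; (b) 26.1 mg/h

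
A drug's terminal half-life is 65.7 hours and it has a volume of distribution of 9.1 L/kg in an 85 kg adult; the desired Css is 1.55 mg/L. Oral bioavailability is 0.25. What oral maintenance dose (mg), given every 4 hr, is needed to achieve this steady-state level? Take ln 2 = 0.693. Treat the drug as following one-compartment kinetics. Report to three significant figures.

202 mg

Total Vd = 9.1 × 85 = 773.5 L
CL = 0.693 × Vd / t½ = 0.693 × 773.5 / 65.7 = 8.159 L/h
D = CL × Css × τ / F = 8.159 × 1.55 × 4 / 0.25 = 202.3 mg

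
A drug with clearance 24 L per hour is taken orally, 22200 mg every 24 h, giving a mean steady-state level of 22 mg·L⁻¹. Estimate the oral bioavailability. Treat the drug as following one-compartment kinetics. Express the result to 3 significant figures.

F·D/τ = CL·Css at steady state → F = CL·Css·τ / D.
F = 24 × 22 × 24 / 22200 = 0.571

0.571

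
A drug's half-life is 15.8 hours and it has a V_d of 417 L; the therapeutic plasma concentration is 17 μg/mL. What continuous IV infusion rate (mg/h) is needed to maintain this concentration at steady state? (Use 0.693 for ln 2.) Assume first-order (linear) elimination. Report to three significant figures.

311 mg/h

CL = ln 2 · Vd / t½ = 0.693 × 417.0 / 15.8 = 18.29 L/h
Infusion rate = CL × Css = 18.29 × 17 = 310.9 mg/h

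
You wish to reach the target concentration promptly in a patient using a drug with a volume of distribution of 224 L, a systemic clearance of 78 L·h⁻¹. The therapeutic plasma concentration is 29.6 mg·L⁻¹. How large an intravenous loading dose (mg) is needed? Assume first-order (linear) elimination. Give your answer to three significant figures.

6630 mg

Loading dose depends on Vd (not clearance): it fills the distribution volume.
LD = Vd × C = 224.0 × 29.60 = 6630 mg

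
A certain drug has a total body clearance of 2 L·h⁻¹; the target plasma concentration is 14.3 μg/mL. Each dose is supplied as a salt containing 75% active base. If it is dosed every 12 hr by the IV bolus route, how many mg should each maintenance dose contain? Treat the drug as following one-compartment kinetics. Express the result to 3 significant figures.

458 mg

D = CL × Css × τ / S = 2.000 × 14.3 × 12 / 0.75 = 457.6 mg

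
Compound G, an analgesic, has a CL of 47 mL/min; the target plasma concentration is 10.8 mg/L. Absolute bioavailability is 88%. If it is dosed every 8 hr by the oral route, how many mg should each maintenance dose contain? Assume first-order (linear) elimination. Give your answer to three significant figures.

277 mg

CL = 47 mL/min = 47 × 0.06 = 2.820 L/h
D = CL × Css × τ / F = 2.820 × 10.8 × 8 / 0.88 = 276.9 mg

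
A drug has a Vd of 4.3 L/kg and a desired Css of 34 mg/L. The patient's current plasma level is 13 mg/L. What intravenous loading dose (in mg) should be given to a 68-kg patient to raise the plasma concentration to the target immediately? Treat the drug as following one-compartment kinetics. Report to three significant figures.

Vd = 4.3 L/kg × 68 kg = 292.4 L
The loading dose fills Vd to the target concentration.
Concentration deficit ΔC = 34 − 13 = 21.00 mg/L
LD = Vd × ΔC = 292.4 × 21.00 = 6140 mg

6140 mg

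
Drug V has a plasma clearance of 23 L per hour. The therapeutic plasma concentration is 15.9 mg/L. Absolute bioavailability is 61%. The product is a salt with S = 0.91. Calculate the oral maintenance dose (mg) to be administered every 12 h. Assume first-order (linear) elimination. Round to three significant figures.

7910 mg

D = CL × Css × τ / F / S = 23.00 × 15.9 × 12 / 0.61 / 0.91 = 7906 mg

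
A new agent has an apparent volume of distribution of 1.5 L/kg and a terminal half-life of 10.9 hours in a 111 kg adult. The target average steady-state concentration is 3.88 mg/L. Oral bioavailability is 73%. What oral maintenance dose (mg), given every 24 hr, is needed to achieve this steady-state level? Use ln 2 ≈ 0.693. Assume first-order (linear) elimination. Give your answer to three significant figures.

1350 mg

Vd(total) = 111 kg × 1.5 L/kg = 166.5 L
CL = ln 2 · Vd / t½ = 0.693 × 166.5 / 10.9 = 10.59 L/h
D = CL × Css × τ / F = 10.59 × 3.88 × 24 / 0.73 = 1351 mg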